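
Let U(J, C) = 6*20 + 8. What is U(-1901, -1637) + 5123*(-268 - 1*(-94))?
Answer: -891274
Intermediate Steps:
U(J, C) = 128 (U(J, C) = 120 + 8 = 128)
U(-1901, -1637) + 5123*(-268 - 1*(-94)) = 128 + 5123*(-268 - 1*(-94)) = 128 + 5123*(-268 + 94) = 128 + 5123*(-174) = 128 - 891402 = -891274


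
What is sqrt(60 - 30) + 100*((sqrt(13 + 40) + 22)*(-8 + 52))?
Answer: 96800 + sqrt(30) + 4400*sqrt(53) ≈ 1.2884e+5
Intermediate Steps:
sqrt(60 - 30) + 100*((sqrt(13 + 40) + 22)*(-8 + 52)) = sqrt(30) + 100*((sqrt(53) + 22)*44) = sqrt(30) + 100*((22 + sqrt(53))*44) = sqrt(30) + 100*(968 + 44*sqrt(53)) = sqrt(30) + (96800 + 4400*sqrt(53)) = 96800 + sqrt(30) + 4400*sqrt(53)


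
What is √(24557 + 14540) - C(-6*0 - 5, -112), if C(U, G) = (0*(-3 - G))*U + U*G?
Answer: -560 + √39097 ≈ -362.27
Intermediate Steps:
C(U, G) = G*U (C(U, G) = 0*U + G*U = 0 + G*U = G*U)
√(24557 + 14540) - C(-6*0 - 5, -112) = √(24557 + 14540) - (-112)*(-6*0 - 5) = √39097 - (-112)*(0 - 5) = √39097 - (-112)*(-5) = √39097 - 1*560 = √39097 - 560 = -560 + √39097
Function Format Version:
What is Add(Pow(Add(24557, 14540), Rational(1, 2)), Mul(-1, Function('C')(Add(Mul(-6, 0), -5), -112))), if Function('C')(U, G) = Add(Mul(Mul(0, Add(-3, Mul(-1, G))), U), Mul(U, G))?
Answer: Add(-560, Pow(39097, Rational(1, 2))) ≈ -362.27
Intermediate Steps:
Function('C')(U, G) = Mul(G, U) (Function('C')(U, G) = Add(Mul(0, U), Mul(G, U)) = Add(0, Mul(G, U)) = Mul(G, U))
Add(Pow(Add(24557, 14540), Rational(1, 2)), Mul(-1, Function('C')(Add(Mul(-6, 0), -5), -112))) = Add(Pow(Add(24557, 14540), Rational(1, 2)), Mul(-1, Mul(-112, Add(Mul(-6, 0), -5)))) = Add(Pow(39097, Rational(1, 2)), Mul(-1, Mul(-112, Add(0, -5)))) = Add(Pow(39097, Rational(1, 2)), Mul(-1, Mul(-112, -5))) = Add(Pow(39097, Rational(1, 2)), Mul(-1, 560)) = Add(Pow(39097, Rational(1, 2)), -560) = Add(-560, Pow(39097, Rational(1, 2)))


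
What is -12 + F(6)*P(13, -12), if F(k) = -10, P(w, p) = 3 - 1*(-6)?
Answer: -102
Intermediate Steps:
P(w, p) = 9 (P(w, p) = 3 + 6 = 9)
-12 + F(6)*P(13, -12) = -12 - 10*9 = -12 - 90 = -102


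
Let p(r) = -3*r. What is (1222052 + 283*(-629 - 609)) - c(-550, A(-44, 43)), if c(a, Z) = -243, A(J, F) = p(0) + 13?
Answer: 871941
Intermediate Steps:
A(J, F) = 13 (A(J, F) = -3*0 + 13 = 0 + 13 = 13)
(1222052 + 283*(-629 - 609)) - c(-550, A(-44, 43)) = (1222052 + 283*(-629 - 609)) - 1*(-243) = (1222052 + 283*(-1238)) + 243 = (1222052 - 350354) + 243 = 871698 + 243 = 871941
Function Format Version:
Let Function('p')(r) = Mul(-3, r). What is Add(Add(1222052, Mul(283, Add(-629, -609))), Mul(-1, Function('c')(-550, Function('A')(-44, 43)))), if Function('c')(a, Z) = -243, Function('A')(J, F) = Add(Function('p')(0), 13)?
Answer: 871941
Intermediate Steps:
Function('A')(J, F) = 13 (Function('A')(J, F) = Add(Mul(-3, 0), 13) = Add(0, 13) = 13)
Add(Add(1222052, Mul(283, Add(-629, -609))), Mul(-1, Function('c')(-550, Function('A')(-44, 43)))) = Add(Add(1222052, Mul(283, Add(-629, -609))), Mul(-1, -243)) = Add(Add(1222052, Mul(283, -1238)), 243) = Add(Add(1222052, -350354), 243) = Add(871698, 243) = 871941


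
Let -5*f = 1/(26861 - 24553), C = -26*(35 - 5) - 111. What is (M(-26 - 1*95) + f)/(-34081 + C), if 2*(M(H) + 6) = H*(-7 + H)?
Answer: -89296519/403576880 ≈ -0.22126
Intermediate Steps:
C = -891 (C = -26*30 - 111 = -780 - 111 = -891)
M(H) = -6 + H*(-7 + H)/2 (M(H) = -6 + (H*(-7 + H))/2 = -6 + H*(-7 + H)/2)
f = -1/11540 (f = -1/(5*(26861 - 24553)) = -1/5/2308 = -1/5*1/2308 = -1/11540 ≈ -8.6655e-5)
(M(-26 - 1*95) + f)/(-34081 + C) = ((-6 + (-26 - 1*95)**2/2 - 7*(-26 - 1*95)/2) - 1/11540)/(-34081 - 891) = ((-6 + (-26 - 95)**2/2 - 7*(-26 - 95)/2) - 1/11540)/(-34972) = ((-6 + (1/2)*(-121)**2 - 7/2*(-121)) - 1/11540)*(-1/34972) = ((-6 + (1/2)*14641 + 847/2) - 1/11540)*(-1/34972) = ((-6 + 14641/2 + 847/2) - 1/11540)*(-1/34972) = (7738 - 1/11540)*(-1/34972) = (89296519/11540)*(-1/34972) = -89296519/403576880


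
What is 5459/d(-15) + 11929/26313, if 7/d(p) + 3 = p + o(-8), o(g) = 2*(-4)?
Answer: -533517977/26313 ≈ -20276.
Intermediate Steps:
o(g) = -8
d(p) = 7/(-11 + p) (d(p) = 7/(-3 + (p - 8)) = 7/(-3 + (-8 + p)) = 7/(-11 + p))
5459/d(-15) + 11929/26313 = 5459/((7/(-11 - 15))) + 11929/26313 = 5459/((7/(-26))) + 11929*(1/26313) = 5459/((7*(-1/26))) + 11929/26313 = 5459/(-7/26) + 11929/26313 = 5459*(-26/7) + 11929/26313 = -141934/7 + 11929/26313 = -533517977/26313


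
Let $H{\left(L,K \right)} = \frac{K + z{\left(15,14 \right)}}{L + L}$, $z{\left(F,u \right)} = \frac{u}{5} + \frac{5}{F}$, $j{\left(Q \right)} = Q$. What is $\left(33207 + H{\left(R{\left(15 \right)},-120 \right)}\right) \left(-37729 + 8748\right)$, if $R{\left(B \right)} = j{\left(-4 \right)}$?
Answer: $- \frac{115535451733}{120} \approx -9.628 \cdot 10^{8}$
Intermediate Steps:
$z{\left(F,u \right)} = \frac{5}{F} + \frac{u}{5}$ ($z{\left(F,u \right)} = u \frac{1}{5} + \frac{5}{F} = \frac{u}{5} + \frac{5}{F} = \frac{5}{F} + \frac{u}{5}$)
$R{\left(B \right)} = -4$
$H{\left(L,K \right)} = \frac{\frac{47}{15} + K}{2 L}$ ($H{\left(L,K \right)} = \frac{K + \left(\frac{5}{15} + \frac{1}{5} \cdot 14\right)}{L + L} = \frac{K + \left(5 \cdot \frac{1}{15} + \frac{14}{5}\right)}{2 L} = \left(K + \left(\frac{1}{3} + \frac{14}{5}\right)\right) \frac{1}{2 L} = \left(K + \frac{47}{15}\right) \frac{1}{2 L} = \left(\frac{47}{15} + K\right) \frac{1}{2 L} = \frac{\frac{47}{15} + K}{2 L}$)
$\left(33207 + H{\left(R{\left(15 \right)},-120 \right)}\right) \left(-37729 + 8748\right) = \left(33207 + \frac{47 + 15 \left(-120\right)}{30 \left(-4\right)}\right) \left(-37729 + 8748\right) = \left(33207 + \frac{1}{30} \left(- \frac{1}{4}\right) \left(47 - 1800\right)\right) \left(-28981\right) = \left(33207 + \frac{1}{30} \left(- \frac{1}{4}\right) \left(-1753\right)\right) \left(-28981\right) = \left(33207 + \frac{1753}{120}\right) \left(-28981\right) = \frac{3986593}{120} \left(-28981\right) = - \frac{115535451733}{120}$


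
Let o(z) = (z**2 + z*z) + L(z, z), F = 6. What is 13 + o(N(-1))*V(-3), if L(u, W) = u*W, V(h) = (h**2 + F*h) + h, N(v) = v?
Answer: -23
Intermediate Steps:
V(h) = h**2 + 7*h (V(h) = (h**2 + 6*h) + h = h**2 + 7*h)
L(u, W) = W*u
o(z) = 3*z**2 (o(z) = (z**2 + z*z) + z*z = (z**2 + z**2) + z**2 = 2*z**2 + z**2 = 3*z**2)
13 + o(N(-1))*V(-3) = 13 + (3*(-1)**2)*(-3*(7 - 3)) = 13 + (3*1)*(-3*4) = 13 + 3*(-12) = 13 - 36 = -23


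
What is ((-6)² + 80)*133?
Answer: 15428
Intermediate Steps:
((-6)² + 80)*133 = (36 + 80)*133 = 116*133 = 15428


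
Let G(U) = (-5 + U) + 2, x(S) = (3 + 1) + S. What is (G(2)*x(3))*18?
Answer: -126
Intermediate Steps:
x(S) = 4 + S
G(U) = -3 + U
(G(2)*x(3))*18 = ((-3 + 2)*(4 + 3))*18 = -1*7*18 = -7*18 = -126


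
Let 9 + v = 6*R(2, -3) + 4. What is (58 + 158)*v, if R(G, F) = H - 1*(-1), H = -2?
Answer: -2376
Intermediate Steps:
R(G, F) = -1 (R(G, F) = -2 - 1*(-1) = -2 + 1 = -1)
v = -11 (v = -9 + (6*(-1) + 4) = -9 + (-6 + 4) = -9 - 2 = -11)
(58 + 158)*v = (58 + 158)*(-11) = 216*(-11) = -2376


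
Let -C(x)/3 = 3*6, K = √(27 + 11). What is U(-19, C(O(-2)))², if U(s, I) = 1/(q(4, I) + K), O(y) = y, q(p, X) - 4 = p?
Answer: (8 + √38)⁻² ≈ 0.0049843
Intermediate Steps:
q(p, X) = 4 + p
K = √38 ≈ 6.1644
C(x) = -54 (C(x) = -9*6 = -3*18 = -54)
U(s, I) = 1/(8 + √38) (U(s, I) = 1/((4 + 4) + √38) = 1/(8 + √38))
U(-19, C(O(-2)))² = (4/13 - √38/26)²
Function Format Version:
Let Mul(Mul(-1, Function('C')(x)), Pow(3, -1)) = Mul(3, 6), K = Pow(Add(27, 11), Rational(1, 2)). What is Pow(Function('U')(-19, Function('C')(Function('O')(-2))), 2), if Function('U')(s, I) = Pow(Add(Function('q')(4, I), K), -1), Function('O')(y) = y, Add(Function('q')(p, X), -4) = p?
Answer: Pow(Add(8, Pow(38, Rational(1, 2))), -2) ≈ 0.0049843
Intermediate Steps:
Function('q')(p, X) = Add(4, p)
K = Pow(38, Rational(1, 2)) ≈ 6.1644
Function('C')(x) = -54 (Function('C')(x) = Mul(-3, Mul(3, 6)) = Mul(-3, 18) = -54)
Function('U')(s, I) = Pow(Add(8, Pow(38, Rational(1, 2))), -1) (Function('U')(s, I) = Pow(Add(Add(4, 4), Pow(38, Rational(1, 2))), -1) = Pow(Add(8, Pow(38, Rational(1, 2))), -1))
Pow(Function('U')(-19, Function('C')(Function('O')(-2))), 2) = Pow(Add(Rational(4, 13), Mul(Rational(-1, 26), Pow(38, Rational(1, 2)))), 2)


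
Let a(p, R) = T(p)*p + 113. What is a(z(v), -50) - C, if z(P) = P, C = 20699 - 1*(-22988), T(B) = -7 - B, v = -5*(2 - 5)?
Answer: -43904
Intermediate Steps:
v = 15 (v = -5*(-3) = 15)
C = 43687 (C = 20699 + 22988 = 43687)
a(p, R) = 113 + p*(-7 - p) (a(p, R) = (-7 - p)*p + 113 = p*(-7 - p) + 113 = 113 + p*(-7 - p))
a(z(v), -50) - C = (113 - 1*15*(7 + 15)) - 1*43687 = (113 - 1*15*22) - 43687 = (113 - 330) - 43687 = -217 - 43687 = -43904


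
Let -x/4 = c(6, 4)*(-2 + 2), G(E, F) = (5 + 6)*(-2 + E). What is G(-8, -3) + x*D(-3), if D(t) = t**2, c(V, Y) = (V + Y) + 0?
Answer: -110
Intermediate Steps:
c(V, Y) = V + Y
G(E, F) = -22 + 11*E (G(E, F) = 11*(-2 + E) = -22 + 11*E)
x = 0 (x = -4*(6 + 4)*(-2 + 2) = -40*0 = -4*0 = 0)
G(-8, -3) + x*D(-3) = (-22 + 11*(-8)) + 0*(-3)**2 = (-22 - 88) + 0*9 = -110 + 0 = -110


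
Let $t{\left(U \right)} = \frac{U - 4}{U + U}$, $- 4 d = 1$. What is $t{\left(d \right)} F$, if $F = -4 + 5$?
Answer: $\frac{17}{2} \approx 8.5$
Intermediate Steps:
$F = 1$
$d = - \frac{1}{4}$ ($d = \left(- \frac{1}{4}\right) 1 = - \frac{1}{4} \approx -0.25$)
$t{\left(U \right)} = \frac{-4 + U}{2 U}$
$t{\left(d \right)} F = \frac{-4 - \frac{1}{4}}{2 \left(- \frac{1}{4}\right)} 1 = \frac{1}{2} \left(-4\right) \left(- \frac{17}{4}\right) 1 = \frac{17}{2} \cdot 1 = \frac{17}{2}$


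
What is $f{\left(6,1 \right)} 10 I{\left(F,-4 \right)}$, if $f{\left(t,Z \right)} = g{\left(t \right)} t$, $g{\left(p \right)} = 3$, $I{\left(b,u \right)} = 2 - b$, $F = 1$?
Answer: $180$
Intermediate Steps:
$f{\left(t,Z \right)} = 3 t$
$f{\left(6,1 \right)} 10 I{\left(F,-4 \right)} = 3 \cdot 6 \cdot 10 \left(2 - 1\right) = 18 \cdot 10 \left(2 - 1\right) = 180 \cdot 1 = 180$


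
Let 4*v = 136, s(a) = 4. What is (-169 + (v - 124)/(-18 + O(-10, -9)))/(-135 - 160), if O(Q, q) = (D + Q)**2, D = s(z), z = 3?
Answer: 174/295 ≈ 0.58983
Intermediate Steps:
v = 34 (v = (1/4)*136 = 34)
D = 4
O(Q, q) = (4 + Q)**2
(-169 + (v - 124)/(-18 + O(-10, -9)))/(-135 - 160) = (-169 + (34 - 124)/(-18 + (4 - 10)**2))/(-135 - 160) = (-169 - 90/(-18 + (-6)**2))/(-295) = (-169 - 90/(-18 + 36))*(-1/295) = (-169 - 90/18)*(-1/295) = (-169 - 90*1/18)*(-1/295) = (-169 - 5)*(-1/295) = -174*(-1/295) = 174/295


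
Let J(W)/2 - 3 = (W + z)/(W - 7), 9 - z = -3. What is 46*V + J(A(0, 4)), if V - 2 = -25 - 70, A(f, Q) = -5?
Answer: -25639/6 ≈ -4273.2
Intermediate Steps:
z = 12 (z = 9 - 1*(-3) = 9 + 3 = 12)
J(W) = 6 + 2*(12 + W)/(-7 + W) (J(W) = 6 + 2*((W + 12)/(W - 7)) = 6 + 2*((12 + W)/(-7 + W)) = 6 + 2*(12 + W)/(-7 + W))
V = -93 (V = 2 + (-25 - 70) = 2 - 95 = -93)
46*V + J(A(0, 4)) = 46*(-93) + 2*(-9 + 4*(-5))/(-7 - 5) = -4278 + 2*(-9 - 20)/(-12) = -4278 + 2*(-1/12)*(-29) = -4278 + 29/6 = -25639/6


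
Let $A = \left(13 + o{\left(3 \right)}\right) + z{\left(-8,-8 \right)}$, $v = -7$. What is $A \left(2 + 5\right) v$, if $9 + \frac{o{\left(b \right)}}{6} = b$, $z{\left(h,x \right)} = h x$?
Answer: $-2009$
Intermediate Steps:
$o{\left(b \right)} = -54 + 6 b$
$A = 41$ ($A = \left(13 + \left(-54 + 6 \cdot 3\right)\right) - -64 = \left(13 + \left(-54 + 18\right)\right) + 64 = \left(13 - 36\right) + 64 = -23 + 64 = 41$)
$A \left(2 + 5\right) v = 41 \left(2 + 5\right) \left(-7\right) = 41 \cdot 7 \left(-7\right) = 41 \left(-49\right) = -2009$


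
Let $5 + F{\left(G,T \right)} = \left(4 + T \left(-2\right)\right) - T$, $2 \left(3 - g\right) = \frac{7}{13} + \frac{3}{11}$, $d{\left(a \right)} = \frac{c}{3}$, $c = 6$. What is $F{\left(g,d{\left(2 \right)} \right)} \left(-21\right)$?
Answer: $147$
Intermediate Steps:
$d{\left(a \right)} = 2$ ($d{\left(a \right)} = \frac{6}{3} = 6 \cdot \frac{1}{3} = 2$)
$g = \frac{371}{143}$ ($g = 3 - \frac{\frac{7}{13} + \frac{3}{11}}{2} = 3 - \frac{58}{143} = \frac{371}{143} \approx 2.5944$)
$F{\left(G,T \right)} = -1 - 3 T$ ($F{\left(G,T \right)} = -5 - \left(-4 + T - T \left(-2\right)\right) = -5 - \left(-4 + 3 T\right) = -1 - 3 T$)
$F{\left(g,d{\left(2 \right)} \right)} \left(-21\right) = \left(-1 - 6\right) \left(-21\right) = \left(-7\right) \left(-21\right) = 147$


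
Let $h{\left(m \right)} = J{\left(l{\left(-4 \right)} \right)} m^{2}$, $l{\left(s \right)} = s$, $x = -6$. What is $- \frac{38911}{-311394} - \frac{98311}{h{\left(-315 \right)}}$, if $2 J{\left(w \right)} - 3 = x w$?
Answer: $\frac{14339525419}{278082626850} \approx 0.051566$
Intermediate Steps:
$J{\left(w \right)} = \frac{3}{2} - 3 w$ ($J{\left(w \right)} = \frac{3}{2} + \frac{\left(-6\right) w}{2} = \frac{3}{2} - 3 w$)
$h{\left(m \right)} = \frac{27 m^{2}}{2}$ ($h{\left(m \right)} = \left(\frac{3}{2} - -12\right) m^{2} = \left(\frac{3}{2} + 12\right) m^{2} = \frac{27 m^{2}}{2}$)
$- \frac{38911}{-311394} - \frac{98311}{h{\left(-315 \right)}} = - \frac{38911}{-311394} - \frac{98311}{\frac{27}{2} \left(-315\right)^{2}} = \left(-38911\right) \left(- \frac{1}{311394}\right) - \frac{98311}{\frac{27}{2} \cdot 99225} = \frac{38911}{311394} - \frac{98311}{\frac{2679075}{2}} = \frac{38911}{311394} - \frac{196622}{2679075} = \frac{14339525419}{278082626850}$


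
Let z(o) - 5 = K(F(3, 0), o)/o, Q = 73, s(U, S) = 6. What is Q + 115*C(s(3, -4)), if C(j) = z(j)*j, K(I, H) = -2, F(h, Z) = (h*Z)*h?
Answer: 3293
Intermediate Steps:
F(h, Z) = Z*h² (F(h, Z) = (Z*h)*h = Z*h²)
z(o) = 5 - 2/o
C(j) = j*(5 - 2/j) (C(j) = (5 - 2/j)*j = j*(5 - 2/j))
Q + 115*C(s(3, -4)) = 73 + 115*(-2 + 5*6) = 73 + 115*(-2 + 30) = 73 + 115*28 = 73 + 3220 = 3293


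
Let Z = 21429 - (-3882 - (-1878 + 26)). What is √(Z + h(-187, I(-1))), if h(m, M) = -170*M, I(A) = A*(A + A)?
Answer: √23119 ≈ 152.05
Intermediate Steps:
I(A) = 2*A² (I(A) = A*(2*A) = 2*A²)
Z = 23459 (Z = 21429 - (-3882 - 1*(-1852)) = 21429 - (-3882 + 1852) = 21429 - 1*(-2030) = 21429 + 2030 = 23459)
√(Z + h(-187, I(-1))) = √(23459 - 340*(-1)²) = √(23459 - 340) = √23119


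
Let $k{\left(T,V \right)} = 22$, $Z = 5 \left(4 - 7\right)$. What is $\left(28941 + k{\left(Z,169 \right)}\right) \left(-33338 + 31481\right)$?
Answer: $-53784291$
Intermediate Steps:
$Z = -15$ ($Z = 5 \left(-3\right) = -15$)
$\left(28941 + k{\left(Z,169 \right)}\right) \left(-33338 + 31481\right) = \left(28941 + 22\right) \left(-33338 + 31481\right) = 28963 \left(-1857\right) = -53784291$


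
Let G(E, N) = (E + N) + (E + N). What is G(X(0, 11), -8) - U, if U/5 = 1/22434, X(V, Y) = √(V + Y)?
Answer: -358949/22434 + 2*√11 ≈ -9.3670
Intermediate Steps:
G(E, N) = 2*E + 2*N
U = 5/22434 ≈ 0.00022288
G(X(0, 11), -8) - U = (2*√(0 + 11) + 2*(-8)) - 1*5/22434 = (2*√11 - 16) - 5/22434 = (-16 + 2*√11) - 5/22434 = -358949/22434 + 2*√11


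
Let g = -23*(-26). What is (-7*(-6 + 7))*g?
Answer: -4186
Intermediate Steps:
g = 598
(-7*(-6 + 7))*g = -7*(-6 + 7)*598 = -7*1*598 = -7*598 = -4186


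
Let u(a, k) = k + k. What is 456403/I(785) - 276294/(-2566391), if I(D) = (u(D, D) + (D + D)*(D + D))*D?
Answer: 536125935362873/4968992231669450 ≈ 0.10789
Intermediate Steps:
u(a, k) = 2*k
I(D) = D*(2*D + 4*D²) (I(D) = (2*D + (D + D)*(D + D))*D = (2*D + (2*D)*(2*D))*D = (2*D + 4*D²)*D = D*(2*D + 4*D²))
456403/I(785) - 276294/(-2566391) = 456403/((785²*(2 + 4*785))) - 276294/(-2566391) = 456403/((616225*(2 + 3140))) - 276294*(-1/2566391) = 456403/((616225*3142)) + 276294/2566391 = 456403/1936178950 + 276294/2566391 = 536125935362873/4968992231669450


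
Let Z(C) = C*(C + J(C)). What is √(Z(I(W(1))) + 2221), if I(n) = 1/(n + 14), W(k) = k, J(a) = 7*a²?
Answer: √112438455/225 ≈ 47.128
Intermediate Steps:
I(n) = 1/(14 + n)
Z(C) = C*(C + 7*C²)
√(Z(I(W(1))) + 2221) = √((1/(14 + 1))²*(1 + 7/(14 + 1)) + 2221) = √((1/15)²*(1 + 7/15) + 2221) = √((1/15)²*(1 + 7*(1/15)) + 2221) = √((1 + 7/15)/225 + 2221) = √((1/225)*(22/15) + 2221) = √(22/3375 + 2221) = √(7495897/3375) = √112438455/225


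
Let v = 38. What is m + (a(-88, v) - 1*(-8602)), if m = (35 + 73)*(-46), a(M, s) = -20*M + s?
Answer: 5432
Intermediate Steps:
a(M, s) = s - 20*M
m = -4968 (m = 108*(-46) = -4968)
m + (a(-88, v) - 1*(-8602)) = -4968 + ((38 - 20*(-88)) - 1*(-8602)) = -4968 + ((38 + 1760) + 8602) = -4968 + (1798 + 8602) = -4968 + 10400 = 5432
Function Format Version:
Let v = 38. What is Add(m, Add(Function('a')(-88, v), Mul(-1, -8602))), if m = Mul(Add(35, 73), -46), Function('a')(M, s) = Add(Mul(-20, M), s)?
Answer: 5432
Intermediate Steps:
Function('a')(M, s) = Add(s, Mul(-20, M))
m = -4968 (m = Mul(108, -46) = -4968)
Add(m, Add(Function('a')(-88, v), Mul(-1, -8602))) = Add(-4968, Add(Add(38, Mul(-20, -88)), Mul(-1, -8602))) = Add(-4968, Add(Add(38, 1760), 8602)) = Add(-4968, Add(1798, 8602)) = Add(-4968, 10400) = 5432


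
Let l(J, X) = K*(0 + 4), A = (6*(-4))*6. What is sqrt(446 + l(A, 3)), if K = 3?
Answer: sqrt(458) ≈ 21.401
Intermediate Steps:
A = -144 (A = -24*6 = -144)
l(J, X) = 12 (l(J, X) = 3*(0 + 4) = 3*4 = 12)
sqrt(446 + l(A, 3)) = sqrt(446 + 12) = sqrt(458)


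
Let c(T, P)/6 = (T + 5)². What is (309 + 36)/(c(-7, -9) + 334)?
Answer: 345/358 ≈ 0.96369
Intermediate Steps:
c(T, P) = 6*(5 + T)² (c(T, P) = 6*(T + 5)² = 6*(5 + T)²)
(309 + 36)/(c(-7, -9) + 334) = (309 + 36)/(6*(5 - 7)² + 334) = 345/(6*(-2)² + 334) = 345/(6*4 + 334) = 345/(24 + 334) = 345/358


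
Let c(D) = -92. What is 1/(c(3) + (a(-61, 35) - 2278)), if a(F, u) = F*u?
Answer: -1/4505 ≈ -0.00022198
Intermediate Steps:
1/(c(3) + (a(-61, 35) - 2278)) = 1/(-92 + (-61*35 - 2278)) = 1/(-92 + (-2135 - 2278)) = 1/(-92 - 4413) = 1/(-4505) = -1/4505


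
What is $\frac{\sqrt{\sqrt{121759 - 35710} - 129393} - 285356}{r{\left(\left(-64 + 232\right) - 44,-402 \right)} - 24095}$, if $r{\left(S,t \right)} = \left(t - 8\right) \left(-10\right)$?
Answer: $\frac{285356}{19995} - \frac{\sqrt{-129393 + 3 \sqrt{9561}}}{19995} \approx 14.271 - 0.01797 i$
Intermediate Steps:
$r{\left(S,t \right)} = 80 - 10 t$ ($r{\left(S,t \right)} = \left(-8 + t\right) \left(-10\right) = 80 - 10 t$)
$\frac{\sqrt{\sqrt{121759 - 35710} - 129393} - 285356}{r{\left(\left(-64 + 232\right) - 44,-402 \right)} - 24095} = \frac{\sqrt{\sqrt{121759 - 35710} - 129393} - 285356}{\left(80 - -4020\right) - 24095} = \frac{\sqrt{\sqrt{86049} - 129393} - 285356}{\left(80 + 4020\right) - 24095} = \frac{\sqrt{3 \sqrt{9561} - 129393} - 285356}{4100 - 24095} = \frac{\sqrt{-129393 + 3 \sqrt{9561}} - 285356}{-19995} = \left(-285356 + \sqrt{-129393 + 3 \sqrt{9561}}\right) \left(- \frac{1}{19995}\right) = \frac{285356}{19995} - \frac{\sqrt{-129393 + 3 \sqrt{9561}}}{19995}$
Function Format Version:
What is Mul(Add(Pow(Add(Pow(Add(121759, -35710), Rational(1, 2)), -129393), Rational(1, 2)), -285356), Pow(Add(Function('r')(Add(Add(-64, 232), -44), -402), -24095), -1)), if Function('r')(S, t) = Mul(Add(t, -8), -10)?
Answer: Add(Rational(285356, 19995), Mul(Rational(-1, 19995), Pow(Add(-129393, Mul(3, Pow(9561, Rational(1, 2)))), Rational(1, 2)))) ≈ Add(14.271, Mul(-0.017970, I))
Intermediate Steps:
Function('r')(S, t) = Add(80, Mul(-10, t)) (Function('r')(S, t) = Mul(Add(-8, t), -10) = Add(80, Mul(-10, t)))
Mul(Add(Pow(Add(Pow(Add(121759, -35710), Rational(1, 2)), -129393), Rational(1, 2)), -285356), Pow(Add(Function('r')(Add(Add(-64, 232), -44), -402), -24095), -1)) = Mul(Add(Pow(Add(Pow(Add(121759, -35710), Rational(1, 2)), -129393), Rational(1, 2)), -285356), Pow(Add(Add(80, Mul(-10, -402)), -24095), -1)) = Mul(Add(Pow(Add(Pow(86049, Rational(1, 2)), -129393), Rational(1, 2)), -285356), Pow(Add(Add(80, 4020), -24095), -1)) = Mul(Add(Pow(Add(Mul(3, Pow(9561, Rational(1, 2))), -129393), Rational(1, 2)), -285356), Pow(Add(4100, -24095), -1)) = Mul(Add(Pow(Add(-129393, Mul(3, Pow(9561, Rational(1, 2)))), Rational(1, 2)), -285356), Pow(-19995, -1)) = Mul(Add(-285356, Pow(Add(-129393, Mul(3, Pow(9561, Rational(1, 2)))), Rational(1, 2))), Rational(-1, 19995)) = Add(Rational(285356, 19995), Mul(Rational(-1, 19995), Pow(Add(-129393, Mul(3, Pow(9561, Rational(1, 2)))), Rational(1, 2))))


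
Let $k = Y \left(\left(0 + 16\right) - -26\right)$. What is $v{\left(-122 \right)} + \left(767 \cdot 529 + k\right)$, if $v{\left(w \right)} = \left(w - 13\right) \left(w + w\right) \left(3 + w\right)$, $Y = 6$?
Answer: $-3513865$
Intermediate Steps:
$v{\left(w \right)} = 2 w \left(-13 + w\right) \left(3 + w\right)$ ($v{\left(w \right)} = \left(-13 + w\right) 2 w \left(3 + w\right) = 2 w \left(-13 + w\right) \left(3 + w\right)$)
$k = 252$ ($k = 6 \left(\left(0 + 16\right) - -26\right) = 6 \left(16 + 26\right) = 6 \cdot 42 = 252$)
$v{\left(-122 \right)} + \left(767 \cdot 529 + k\right) = 2 \left(-122\right) \left(-39 + \left(-122\right)^{2} - -1220\right) + \left(767 \cdot 529 + 252\right) = 2 \left(-122\right) \left(-39 + 14884 + 1220\right) + \left(405743 + 252\right) = 2 \left(-122\right) 16065 + 405995 = -3919860 + 405995 = -3513865$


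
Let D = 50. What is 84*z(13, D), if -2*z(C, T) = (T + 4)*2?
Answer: -4536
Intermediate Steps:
z(C, T) = -4 - T (z(C, T) = -(T + 4)*2/2 = -(4 + T)*2/2 = -(8 + 2*T)/2 = -4 - T)
84*z(13, D) = 84*(-4 - 1*50) = 84*(-4 - 50) = 84*(-54) = -4536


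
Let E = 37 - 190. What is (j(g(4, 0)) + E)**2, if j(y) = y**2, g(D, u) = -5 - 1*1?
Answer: 13689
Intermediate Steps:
E = -153
g(D, u) = -6 (g(D, u) = -5 - 1 = -6)
(j(g(4, 0)) + E)**2 = ((-6)**2 - 153)**2 = (36 - 153)**2 = (-117)**2 = 13689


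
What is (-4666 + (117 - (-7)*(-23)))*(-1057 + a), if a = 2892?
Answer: -8642850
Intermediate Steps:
(-4666 + (117 - (-7)*(-23)))*(-1057 + a) = (-4666 + (117 - (-7)*(-23)))*(-1057 + 2892) = (-4666 + (117 - 1*161))*1835 = (-4666 + (117 - 161))*1835 = (-4666 - 44)*1835 = -4710*1835 = -8642850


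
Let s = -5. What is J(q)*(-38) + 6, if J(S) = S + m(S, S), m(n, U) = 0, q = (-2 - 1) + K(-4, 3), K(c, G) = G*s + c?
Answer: 842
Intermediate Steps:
K(c, G) = c - 5*G (K(c, G) = G*(-5) + c = -5*G + c = c - 5*G)
q = -22 (q = (-2 - 1) + (-4 - 5*3) = -3 + (-4 - 15) = -3 - 19 = -22)
J(S) = S (J(S) = S + 0 = S)
J(q)*(-38) + 6 = -22*(-38) + 6 = 836 + 6 = 842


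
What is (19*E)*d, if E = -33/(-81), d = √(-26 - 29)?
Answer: 209*I*√55/27 ≈ 57.407*I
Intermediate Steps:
d = I*√55 (d = √(-55) = I*√55 ≈ 7.4162*I)
E = 11/27 (E = -33*(-1/81) = 11/27 ≈ 0.40741)
(19*E)*d = (19*(11/27))*(I*√55) = 209*(I*√55)/27 = 209*I*√55/27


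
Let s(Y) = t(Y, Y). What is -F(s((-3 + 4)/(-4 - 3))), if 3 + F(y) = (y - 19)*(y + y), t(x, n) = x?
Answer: -121/49 ≈ -2.4694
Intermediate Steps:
s(Y) = Y
F(y) = -3 + 2*y*(-19 + y) (F(y) = -3 + (y - 19)*(y + y) = -3 + (-19 + y)*(2*y) = -3 + 2*y*(-19 + y))
-F(s((-3 + 4)/(-4 - 3))) = -(-3 - 38*(-3 + 4)/(-4 - 3) + 2*((-3 + 4)/(-4 - 3))²) = -(-3 - 38/(-7) + 2*(1/(-7))²) = -(-3 - 38*(-1)/7 + 2*(1*(-⅐))²) = -(-3 - 38*(-⅐) + 2*(-⅐)²) = -(-3 + 38/7 + 2*(1/49)) = -(-3 + 38/7 + 2/49) = -1*121/49 = -121/49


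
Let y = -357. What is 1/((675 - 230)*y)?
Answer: -1/158865 ≈ -6.2946e-6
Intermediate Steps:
1/((675 - 230)*y) = 1/((675 - 230)*(-357)) = -1/357/445 = (1/445)*(-1/357) = -1/158865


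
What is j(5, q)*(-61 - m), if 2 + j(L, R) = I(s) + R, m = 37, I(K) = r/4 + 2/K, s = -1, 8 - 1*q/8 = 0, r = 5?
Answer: -12005/2 ≈ -6002.5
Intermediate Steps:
q = 64 (q = 64 - 8*0 = 64 + 0 = 64)
I(K) = 5/4 + 2/K
j(L, R) = -11/4 + R (j(L, R) = -2 + ((5/4 + 2/(-1)) + R) = -2 + ((5/4 + 2*(-1)) + R) = -2 + ((5/4 - 2) + R) = -2 + (-3/4 + R) = -11/4 + R)
j(5, q)*(-61 - m) = (-11/4 + 64)*(-61 - 1*37) = 245*(-61 - 37)/4 = (245/4)*(-98) = -12005/2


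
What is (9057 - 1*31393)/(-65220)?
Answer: 5584/16305 ≈ 0.34247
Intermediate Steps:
(9057 - 1*31393)/(-65220) = (9057 - 31393)*(-1/65220) = -22336*(-1/65220) = 5584/16305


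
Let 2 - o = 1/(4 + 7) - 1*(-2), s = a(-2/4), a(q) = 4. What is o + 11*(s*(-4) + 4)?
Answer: -1453/11 ≈ -132.09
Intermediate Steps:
s = 4
o = -1/11 (o = 2 - (1/(4 + 7) - 1*(-2)) = 2 - (1/11 + 2) = 2 - 1*23/11 = 2 - 23/11 = -1/11 ≈ -0.090909)
o + 11*(s*(-4) + 4) = -1/11 + 11*(4*(-4) + 4) = -1/11 + 11*(-16 + 4) = -1/11 + 11*(-12) = -1/11 - 132 = -1453/11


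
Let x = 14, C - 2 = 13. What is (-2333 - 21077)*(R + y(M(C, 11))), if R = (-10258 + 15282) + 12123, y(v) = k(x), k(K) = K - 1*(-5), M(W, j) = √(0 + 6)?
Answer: -401856060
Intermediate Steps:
C = 15 (C = 2 + 13 = 15)
M(W, j) = √6
k(K) = 5 + K (k(K) = K + 5 = 5 + K)
y(v) = 19 (y(v) = 5 + 14 = 19)
R = 17147 (R = 5024 + 12123 = 17147)
(-2333 - 21077)*(R + y(M(C, 11))) = (-2333 - 21077)*(17147 + 19) = -23410*17166 = -401856060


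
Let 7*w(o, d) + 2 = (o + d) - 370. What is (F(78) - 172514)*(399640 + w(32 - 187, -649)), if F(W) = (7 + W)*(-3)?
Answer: -69016377968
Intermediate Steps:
w(o, d) = -372/7 + d/7 + o/7 (w(o, d) = -2/7 + ((o + d) - 370)/7 = -2/7 + ((d + o) - 370)/7 = -2/7 + (-370 + d + o)/7 = -2/7 + (-370/7 + d/7 + o/7) = -372/7 + d/7 + o/7)
F(W) = -21 - 3*W
(F(78) - 172514)*(399640 + w(32 - 187, -649)) = ((-21 - 3*78) - 172514)*(399640 + (-372/7 + (⅐)*(-649) + (32 - 187)/7)) = ((-21 - 234) - 172514)*(399640 + (-372/7 - 649/7 + (⅐)*(-155))) = (-255 - 172514)*(399640 + (-372/7 - 649/7 - 155/7)) = -172769*(399640 - 168) = -172769*399472 = -69016377968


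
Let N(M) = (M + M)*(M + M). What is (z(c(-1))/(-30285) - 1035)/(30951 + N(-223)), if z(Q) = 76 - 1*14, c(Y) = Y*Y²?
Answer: -31345037/6961522095 ≈ -0.0045026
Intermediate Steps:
c(Y) = Y³
z(Q) = 62 (z(Q) = 76 - 14 = 62)
N(M) = 4*M² (N(M) = (2*M)*(2*M) = 4*M²)
(z(c(-1))/(-30285) - 1035)/(30951 + N(-223)) = (62/(-30285) - 1035)/(30951 + 4*(-223)²) = (62*(-1/30285) - 1035)/(30951 + 4*49729) = (-62/30285 - 1035)/(30951 + 198916) = -31345037/30285/229867 = -31345037/30285*1/229867 = -31345037/6961522095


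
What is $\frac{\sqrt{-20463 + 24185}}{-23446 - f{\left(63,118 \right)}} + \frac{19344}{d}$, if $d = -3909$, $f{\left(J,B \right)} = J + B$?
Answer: $- \frac{6448}{1303} - \frac{\sqrt{3722}}{23627} \approx -4.9512$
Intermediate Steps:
$f{\left(J,B \right)} = B + J$
$\frac{\sqrt{-20463 + 24185}}{-23446 - f{\left(63,118 \right)}} + \frac{19344}{d} = \frac{\sqrt{-20463 + 24185}}{-23446 - \left(118 + 63\right)} + \frac{19344}{-3909} = \frac{\sqrt{3722}}{-23446 - 181} + 19344 \left(- \frac{1}{3909}\right) = \frac{\sqrt{3722}}{-23446 - 181} - \frac{6448}{1303} = \frac{\sqrt{3722}}{-23627} - \frac{6448}{1303} = \sqrt{3722} \left(- \frac{1}{23627}\right) - \frac{6448}{1303} = - \frac{\sqrt{3722}}{23627} - \frac{6448}{1303} = - \frac{6448}{1303} - \frac{\sqrt{3722}}{23627}$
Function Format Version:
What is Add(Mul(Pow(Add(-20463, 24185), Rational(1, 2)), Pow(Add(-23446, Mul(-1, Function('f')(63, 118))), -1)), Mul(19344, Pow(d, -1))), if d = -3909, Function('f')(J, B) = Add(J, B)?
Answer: Add(Rational(-6448, 1303), Mul(Rational(-1, 23627), Pow(3722, Rational(1, 2)))) ≈ -4.9512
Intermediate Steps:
Function('f')(J, B) = Add(B, J)
Add(Mul(Pow(Add(-20463, 24185), Rational(1, 2)), Pow(Add(-23446, Mul(-1, Function('f')(63, 118))), -1)), Mul(19344, Pow(d, -1))) = Add(Mul(Pow(Add(-20463, 24185), Rational(1, 2)), Pow(Add(-23446, Mul(-1, Add(118, 63))), -1)), Mul(19344, Pow(-3909, -1))) = Add(Mul(Pow(3722, Rational(1, 2)), Pow(Add(-23446, Mul(-1, 181)), -1)), Mul(19344, Rational(-1, 3909))) = Add(Mul(Pow(3722, Rational(1, 2)), Pow(Add(-23446, -181), -1)), Rational(-6448, 1303)) = Add(Mul(Pow(3722, Rational(1, 2)), Pow(-23627, -1)), Rational(-6448, 1303)) = Add(Mul(Pow(3722, Rational(1, 2)), Rational(-1, 23627)), Rational(-6448, 1303)) = Add(Mul(Rational(-1, 23627), Pow(3722, Rational(1, 2))), Rational(-6448, 1303)) = Add(Rational(-6448, 1303), Mul(Rational(-1, 23627), Pow(3722, Rational(1, 2))))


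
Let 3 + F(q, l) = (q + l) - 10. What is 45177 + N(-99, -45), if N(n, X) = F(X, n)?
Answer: 45020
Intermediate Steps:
F(q, l) = -13 + l + q (F(q, l) = -3 + ((q + l) - 10) = -3 + ((l + q) - 10) = -3 + (-10 + l + q) = -13 + l + q)
N(n, X) = -13 + X + n (N(n, X) = -13 + n + X = -13 + X + n)
45177 + N(-99, -45) = 45177 + (-13 - 45 - 99) = 45177 - 157 = 45020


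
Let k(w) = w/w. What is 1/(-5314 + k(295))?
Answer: -1/5313 ≈ -0.00018822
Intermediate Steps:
k(w) = 1
1/(-5314 + k(295)) = 1/(-5314 + 1) = 1/(-5313) = -1/5313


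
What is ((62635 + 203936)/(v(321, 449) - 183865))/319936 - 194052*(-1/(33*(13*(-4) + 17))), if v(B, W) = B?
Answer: -3798395502303691/22608098275840 ≈ -168.01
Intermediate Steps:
((62635 + 203936)/(v(321, 449) - 183865))/319936 - 194052*(-1/(33*(13*(-4) + 17))) = ((62635 + 203936)/(321 - 183865))/319936 - 194052*(-1/(33*(13*(-4) + 17))) = (266571/(-183544))*(1/319936) - 194052*(-1/(33*(-52 + 17))) = (266571*(-1/183544))*(1/319936) - 194052/((-35*(-33))) = -266571/183544*1/319936 - 194052/1155 = -266571/58722333184 - 194052*1/1155 = -266571/58722333184 - 64684/385 = -3798395502303691/22608098275840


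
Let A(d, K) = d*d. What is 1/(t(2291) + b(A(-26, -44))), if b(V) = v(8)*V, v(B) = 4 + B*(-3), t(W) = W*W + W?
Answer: 1/5237452 ≈ 1.9093e-7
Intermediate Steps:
t(W) = W + W² (t(W) = W² + W = W + W²)
v(B) = 4 - 3*B
A(d, K) = d²
b(V) = -20*V (b(V) = (4 - 3*8)*V = (4 - 24)*V = -20*V)
1/(t(2291) + b(A(-26, -44))) = 1/(2291*(1 + 2291) - 20*(-26)²) = 1/(2291*2292 - 20*676) = 1/(5250972 - 13520) = 1/5237452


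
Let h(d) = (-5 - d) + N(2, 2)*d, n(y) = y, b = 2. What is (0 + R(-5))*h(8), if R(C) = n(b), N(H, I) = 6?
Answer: 70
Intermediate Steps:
R(C) = 2
h(d) = -5 + 5*d (h(d) = (-5 - d) + 6*d = -5 + 5*d)
(0 + R(-5))*h(8) = (0 + 2)*(-5 + 5*8) = 2*(-5 + 40) = 2*35 = 70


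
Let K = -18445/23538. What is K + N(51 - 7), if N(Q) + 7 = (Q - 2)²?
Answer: 41337821/23538 ≈ 1756.2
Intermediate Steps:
N(Q) = -7 + (-2 + Q)² (N(Q) = -7 + (Q - 2)² = -7 + (-2 + Q)²)
K = -18445/23538 (K = -18445*1/23538 = -18445/23538 ≈ -0.78363)
K + N(51 - 7) = -18445/23538 + (-7 + (-2 + (51 - 7))²) = -18445/23538 + (-7 + (-2 + 44)²) = -18445/23538 + (-7 + 42²) = -18445/23538 + (-7 + 1764) = -18445/23538 + 1757 = 41337821/23538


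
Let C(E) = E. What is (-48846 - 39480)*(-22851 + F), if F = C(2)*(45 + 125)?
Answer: 1988306586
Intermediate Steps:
F = 340 (F = 2*(45 + 125) = 2*170 = 340)
(-48846 - 39480)*(-22851 + F) = (-48846 - 39480)*(-22851 + 340) = -88326*(-22511) = 1988306586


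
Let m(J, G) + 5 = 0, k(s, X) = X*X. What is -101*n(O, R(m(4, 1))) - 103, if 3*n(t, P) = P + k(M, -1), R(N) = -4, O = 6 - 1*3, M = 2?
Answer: -2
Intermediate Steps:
k(s, X) = X²
m(J, G) = -5 (m(J, G) = -5 + 0 = -5)
O = 3 (O = 6 - 3 = 3)
n(t, P) = ⅓ + P/3 (n(t, P) = (P + (-1)²)/3 = (P + 1)/3 = (1 + P)/3 = ⅓ + P/3)
-101*n(O, R(m(4, 1))) - 103 = -101*(⅓ + (⅓)*(-4)) - 103 = -101*(⅓ - 4/3) - 103 = -101*(-1) - 103 = 101 - 103 = -2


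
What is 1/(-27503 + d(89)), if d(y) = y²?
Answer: -1/19582 ≈ -5.1067e-5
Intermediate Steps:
1/(-27503 + d(89)) = 1/(-27503 + 89²) = 1/(-27503 + 7921) = 1/(-19582) = -1/19582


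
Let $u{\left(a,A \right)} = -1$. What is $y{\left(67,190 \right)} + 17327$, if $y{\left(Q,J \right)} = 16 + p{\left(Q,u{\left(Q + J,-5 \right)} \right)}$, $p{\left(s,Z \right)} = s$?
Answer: $17410$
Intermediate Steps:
$y{\left(Q,J \right)} = 16 + Q$
$y{\left(67,190 \right)} + 17327 = \left(16 + 67\right) + 17327 = 83 + 17327 = 17410$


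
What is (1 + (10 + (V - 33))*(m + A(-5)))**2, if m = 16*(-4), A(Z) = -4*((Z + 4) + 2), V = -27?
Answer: 11566801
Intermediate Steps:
A(Z) = -24 - 4*Z (A(Z) = -4*((4 + Z) + 2) = -4*(6 + Z) = -24 - 4*Z)
m = -64
(1 + (10 + (V - 33))*(m + A(-5)))**2 = (1 + (10 + (-27 - 33))*(-64 + (-24 - 4*(-5))))**2 = (1 + (10 - 60)*(-64 + (-24 + 20)))**2 = (1 - 50*(-64 - 4))**2 = (1 - 50*(-68))**2 = (1 + 3400)**2 = 3401**2 = 11566801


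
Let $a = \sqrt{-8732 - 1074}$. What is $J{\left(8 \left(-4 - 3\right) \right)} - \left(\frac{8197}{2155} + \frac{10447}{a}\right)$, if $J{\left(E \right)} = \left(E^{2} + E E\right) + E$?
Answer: $\frac{13387283}{2155} + \frac{10447 i \sqrt{9806}}{9806} \approx 6212.2 + 105.5 i$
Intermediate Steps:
$a = i \sqrt{9806}$ ($a = \sqrt{-9806} = i \sqrt{9806} \approx 99.025 i$)
$J{\left(E \right)} = E + 2 E^{2}$ ($J{\left(E \right)} = \left(E^{2} + E^{2}\right) + E = 2 E^{2} + E = E + 2 E^{2}$)
$J{\left(8 \left(-4 - 3\right) \right)} - \left(\frac{8197}{2155} + \frac{10447}{a}\right) = 8 \left(-4 - 3\right) \left(1 + 2 \cdot 8 \left(-4 - 3\right)\right) - \left(\frac{8197}{2155} + 10447 \left(- \frac{i \sqrt{9806}}{9806}\right)\right) = 8 \left(-7\right) \left(1 + 2 \cdot 8 \left(-7\right)\right) - \left(\frac{8197}{2155} + 10447 \left(- \frac{i \sqrt{9806}}{9806}\right)\right) = - 56 \left(1 + 2 \left(-56\right)\right) - \left(\frac{8197}{2155} - \frac{10447 i \sqrt{9806}}{9806}\right) = - 56 \left(1 - 112\right) - \left(\frac{8197}{2155} - \frac{10447 i \sqrt{9806}}{9806}\right) = \left(-56\right) \left(-111\right) - \left(\frac{8197}{2155} - \frac{10447 i \sqrt{9806}}{9806}\right) = 6216 - \left(\frac{8197}{2155} - \frac{10447 i \sqrt{9806}}{9806}\right) = \frac{13387283}{2155} + \frac{10447 i \sqrt{9806}}{9806}$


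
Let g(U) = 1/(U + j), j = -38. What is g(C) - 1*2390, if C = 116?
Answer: -186419/78 ≈ -2390.0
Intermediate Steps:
g(U) = 1/(-38 + U) (g(U) = 1/(U - 38) = 1/(-38 + U))
g(C) - 1*2390 = 1/(-38 + 116) - 1*2390 = 1/78 - 2390 = -186419/78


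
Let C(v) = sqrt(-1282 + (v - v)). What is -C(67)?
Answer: -I*sqrt(1282) ≈ -35.805*I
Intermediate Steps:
C(v) = I*sqrt(1282) (C(v) = sqrt(-1282 + 0) = sqrt(-1282) = I*sqrt(1282))
-C(67) = -I*sqrt(1282)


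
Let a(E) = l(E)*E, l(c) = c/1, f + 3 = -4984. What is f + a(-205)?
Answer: 37038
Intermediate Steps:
f = -4987 (f = -3 - 4984 = -4987)
l(c) = c (l(c) = c*1 = c)
a(E) = E**2 (a(E) = E*E = E**2)
f + a(-205) = -4987 + (-205)**2 = -4987 + 42025 = 37038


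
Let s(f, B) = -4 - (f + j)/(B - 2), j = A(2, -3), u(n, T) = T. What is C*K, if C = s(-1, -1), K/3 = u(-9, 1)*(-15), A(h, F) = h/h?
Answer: 180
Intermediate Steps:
A(h, F) = 1
j = 1
s(f, B) = -4 - (1 + f)/(-2 + B) (s(f, B) = -4 - (f + 1)/(B - 2) = -4 - (1 + f)/(-2 + B))
K = -45 (K = 3*(1*(-15)) = 3*(-15) = -45)
C = -4 (C = (7 - 1*(-1) - 4*(-1))/(-2 - 1) = (7 + 1 + 4)/(-3) = -⅓*12 = -4)
C*K = -4*(-45) = 180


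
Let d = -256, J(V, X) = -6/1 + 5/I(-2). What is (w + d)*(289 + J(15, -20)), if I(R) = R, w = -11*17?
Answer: -248523/2 ≈ -1.2426e+5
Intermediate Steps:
w = -187
J(V, X) = -17/2 (J(V, X) = -6/1 + 5/(-2) = -6*1 + 5*(-½) = -6 - 5/2 = -17/2)
(w + d)*(289 + J(15, -20)) = (-187 - 256)*(289 - 17/2) = -443*561/2 = -248523/2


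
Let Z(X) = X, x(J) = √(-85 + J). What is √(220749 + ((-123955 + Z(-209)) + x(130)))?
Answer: √(96585 + 3*√5) ≈ 310.79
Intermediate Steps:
√(220749 + ((-123955 + Z(-209)) + x(130))) = √(220749 + ((-123955 - 209) + √(-85 + 130))) = √(220749 + (-124164 + √45)) = √(220749 + (-124164 + 3*√5)) = √(96585 + 3*√5)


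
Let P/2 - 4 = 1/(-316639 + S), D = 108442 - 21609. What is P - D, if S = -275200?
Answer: -51386421177/591839 ≈ -86825.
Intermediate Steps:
D = 86833
P = 4734710/591839 (P = 8 + 2/(-316639 - 275200) = 8 + 2/(-591839) = 8 + 2*(-1/591839) = 8 - 2/591839 = 4734710/591839 ≈ 8.0000)
P - D = 4734710/591839 - 1*86833 = 4734710/591839 - 86833 = -51386421177/591839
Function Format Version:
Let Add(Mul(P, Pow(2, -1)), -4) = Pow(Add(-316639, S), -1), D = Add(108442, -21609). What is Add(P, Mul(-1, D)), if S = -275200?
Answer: Rational(-51386421177, 591839) ≈ -86825.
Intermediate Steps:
D = 86833
P = Rational(4734710, 591839) (P = Add(8, Mul(2, Pow(Add(-316639, -275200), -1))) = Add(8, Mul(2, Pow(-591839, -1))) = Add(8, Mul(2, Rational(-1, 591839))) = Add(8, Rational(-2, 591839)) = Rational(4734710, 591839) ≈ 8.0000)
Add(P, Mul(-1, D)) = Add(Rational(4734710, 591839), Mul(-1, 86833)) = Add(Rational(4734710, 591839), -86833) = Rational(-51386421177, 591839)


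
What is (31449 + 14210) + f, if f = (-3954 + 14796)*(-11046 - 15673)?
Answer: -289641739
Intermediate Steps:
f = -289687398 (f = 10842*(-26719) = -289687398)
(31449 + 14210) + f = (31449 + 14210) - 289687398 = 45659 - 289687398 = -289641739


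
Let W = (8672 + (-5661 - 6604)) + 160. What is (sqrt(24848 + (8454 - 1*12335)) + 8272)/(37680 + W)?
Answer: 8272/34247 + sqrt(20967)/34247 ≈ 0.24577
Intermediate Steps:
W = -3433 (W = (8672 - 12265) + 160 = -3593 + 160 = -3433)
(sqrt(24848 + (8454 - 1*12335)) + 8272)/(37680 + W) = (sqrt(24848 + (8454 - 1*12335)) + 8272)/(37680 - 3433) = (sqrt(24848 + (8454 - 12335)) + 8272)/34247 = (sqrt(24848 - 3881) + 8272)*(1/34247) = (sqrt(20967) + 8272)*(1/34247) = (8272 + sqrt(20967))*(1/34247) = 8272/34247 + sqrt(20967)/34247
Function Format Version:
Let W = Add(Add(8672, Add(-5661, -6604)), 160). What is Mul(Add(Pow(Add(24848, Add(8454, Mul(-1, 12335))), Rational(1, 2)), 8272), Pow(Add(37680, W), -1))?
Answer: Add(Rational(8272, 34247), Mul(Rational(1, 34247), Pow(20967, Rational(1, 2)))) ≈ 0.24577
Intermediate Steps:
W = -3433 (W = Add(Add(8672, -12265), 160) = Add(-3593, 160) = -3433)
Mul(Add(Pow(Add(24848, Add(8454, Mul(-1, 12335))), Rational(1, 2)), 8272), Pow(Add(37680, W), -1)) = Mul(Add(Pow(Add(24848, Add(8454, Mul(-1, 12335))), Rational(1, 2)), 8272), Pow(Add(37680, -3433), -1)) = Mul(Add(Pow(Add(24848, Add(8454, -12335)), Rational(1, 2)), 8272), Pow(34247, -1)) = Mul(Add(Pow(Add(24848, -3881), Rational(1, 2)), 8272), Rational(1, 34247)) = Mul(Add(Pow(20967, Rational(1, 2)), 8272), Rational(1, 34247)) = Mul(Add(8272, Pow(20967, Rational(1, 2))), Rational(1, 34247)) = Add(Rational(8272, 34247), Mul(Rational(1, 34247), Pow(20967, Rational(1, 2))))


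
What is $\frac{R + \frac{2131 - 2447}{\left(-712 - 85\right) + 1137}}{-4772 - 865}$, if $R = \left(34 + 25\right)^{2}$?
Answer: $- \frac{98602}{159715} \approx -0.61736$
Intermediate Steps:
$R = 3481$ ($R = 59^{2} = 3481$)
$\frac{R + \frac{2131 - 2447}{\left(-712 - 85\right) + 1137}}{-4772 - 865} = \frac{3481 + \frac{2131 - 2447}{\left(-712 - 85\right) + 1137}}{-4772 - 865} = \frac{3481 - \frac{316}{-797 + 1137}}{-5637} = \left(3481 - \frac{316}{340}\right) \left(- \frac{1}{5637}\right) = \left(3481 - \frac{79}{85}\right) \left(- \frac{1}{5637}\right) = \frac{295806}{85} \left(- \frac{1}{5637}\right) = - \frac{98602}{159715}$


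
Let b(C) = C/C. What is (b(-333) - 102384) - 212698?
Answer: -315081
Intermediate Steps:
b(C) = 1
(b(-333) - 102384) - 212698 = (1 - 102384) - 212698 = -102383 - 212698 = -315081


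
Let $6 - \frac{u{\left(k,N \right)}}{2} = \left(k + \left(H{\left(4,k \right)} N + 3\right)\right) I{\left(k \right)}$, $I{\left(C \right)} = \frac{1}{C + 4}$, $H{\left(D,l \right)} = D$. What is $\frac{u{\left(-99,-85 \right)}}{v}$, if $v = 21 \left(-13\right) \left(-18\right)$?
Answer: $\frac{134}{233415} \approx 0.00057408$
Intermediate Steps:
$I{\left(C \right)} = \frac{1}{4 + C}$
$v = 4914$ ($v = \left(-273\right) \left(-18\right) = 4914$)
$u{\left(k,N \right)} = 12 - \frac{2 \left(3 + k + 4 N\right)}{4 + k}$ ($u{\left(k,N \right)} = 12 - 2 \frac{k + \left(4 N + 3\right)}{4 + k} = 12 - 2 \frac{k + \left(3 + 4 N\right)}{4 + k} = 12 - 2 \frac{3 + k + 4 N}{4 + k} = 12 - \frac{2 \left(3 + k + 4 N\right)}{4 + k}$)
$\frac{u{\left(-99,-85 \right)}}{v} = \frac{2 \frac{1}{4 - 99} \left(21 - -340 + 5 \left(-99\right)\right)}{4914} = \frac{2 \left(21 + 340 - 495\right)}{-95} \cdot \frac{1}{4914} = 2 \left(- \frac{1}{95}\right) \left(-134\right) \frac{1}{4914} = \frac{268}{95} \cdot \frac{1}{4914} = \frac{134}{233415}$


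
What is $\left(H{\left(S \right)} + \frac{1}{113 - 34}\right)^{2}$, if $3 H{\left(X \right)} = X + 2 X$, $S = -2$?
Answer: $\frac{24649}{6241} \approx 3.9495$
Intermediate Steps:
$H{\left(X \right)} = X$ ($H{\left(X \right)} = \frac{X + 2 X}{3} = \frac{3 X}{3} = X$)
$\left(H{\left(S \right)} + \frac{1}{113 - 34}\right)^{2} = \left(-2 + \frac{1}{113 - 34}\right)^{2} = \left(-2 + \frac{1}{79}\right)^{2} = \left(- \frac{157}{79}\right)^{2} = \frac{24649}{6241}$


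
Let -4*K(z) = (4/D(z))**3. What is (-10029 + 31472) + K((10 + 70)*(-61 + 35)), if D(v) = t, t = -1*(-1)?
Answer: 21427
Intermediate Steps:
t = 1
D(v) = 1
K(z) = -16 (K(z) = -(4/1)**3/4 = -(4*1)**3/4 = -1/4*4**3 = -1/4*64 = -16)
(-10029 + 31472) + K((10 + 70)*(-61 + 35)) = (-10029 + 31472) - 16 = 21443 - 16 = 21427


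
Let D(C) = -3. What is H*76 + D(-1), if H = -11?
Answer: -839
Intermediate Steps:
H*76 + D(-1) = -11*76 - 3 = -836 - 3 = -839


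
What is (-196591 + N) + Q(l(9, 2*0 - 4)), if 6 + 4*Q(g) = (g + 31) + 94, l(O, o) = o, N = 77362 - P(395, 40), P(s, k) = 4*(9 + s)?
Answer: -483265/4 ≈ -1.2082e+5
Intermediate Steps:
P(s, k) = 36 + 4*s
N = 75746 (N = 77362 - (36 + 4*395) = 77362 - (36 + 1580) = 77362 - 1*1616 = 77362 - 1616 = 75746)
Q(g) = 119/4 + g/4 (Q(g) = -3/2 + ((g + 31) + 94)/4 = -3/2 + ((31 + g) + 94)/4 = -3/2 + (125 + g)/4 = -3/2 + (125/4 + g/4) = 119/4 + g/4)
(-196591 + N) + Q(l(9, 2*0 - 4)) = (-196591 + 75746) + (119/4 + (2*0 - 4)/4) = -120845 + (119/4 + (0 - 4)/4) = -120845 + (119/4 + (1/4)*(-4)) = -120845 + (119/4 - 1) = -120845 + 115/4 = -483265/4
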